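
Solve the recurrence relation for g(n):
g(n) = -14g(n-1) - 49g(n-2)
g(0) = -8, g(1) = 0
Characteristic equation: x² + 14x + 49 = 0, which is (x - (-7))².
Repeated root r = -7.
General solution: g(n) = (A + Bn)·(-7)^n.
From g(0) = -8: A = -8.
From g(1) = 0: (A + B)·(-7) = 0 ⇒ B = 8.
So g(n) = \left(8 n - 8\right) \cdot (-7)^n.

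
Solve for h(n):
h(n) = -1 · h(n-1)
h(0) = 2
Pure geometric recurrence with ratio -1.
By induction h(n) = h(0) · (-1)^n = 2 \left(-1\right)^{n}.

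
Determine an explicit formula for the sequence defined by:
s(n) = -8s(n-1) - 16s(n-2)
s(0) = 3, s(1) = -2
Characteristic equation: x² + 8x + 16 = 0, which is (x - (-4))².
Repeated root r = -4.
General solution: s(n) = (A + Bn)·(-4)^n.
From s(0) = 3: A = 3.
From s(1) = -2: (A + B)·(-4) = -2 ⇒ B = - \frac{5}{2}.
So s(n) = \left(3 - \frac{5 n}{2}\right) \cdot (-4)^n.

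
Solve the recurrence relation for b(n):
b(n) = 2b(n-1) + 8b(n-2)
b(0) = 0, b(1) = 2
Characteristic equation: x² - 2x - 8 = 0, which factors as (x - (-2))(x - (4)) = 0.
Roots r₁ = -2, r₂ = 4 (distinct).
General solution: b(n) = A·(-2)^n + B·(4)^n.
From b(0) = 0: A + B = 0.
From b(1) = 2: -2A + 4B = 2.
Solving: A = - \frac{1}{3}, B = \frac{1}{3}.
So b(n) = - \frac{\left(-2\right)^{n}}{3} + \frac{4^{n}}{3}.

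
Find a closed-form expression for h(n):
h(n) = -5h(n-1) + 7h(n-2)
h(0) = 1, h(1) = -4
Characteristic equation: x² + 5x - 7 = 0.
Discriminant Δ = (-5)² + 4·(7) = 53.
Roots r₁,₂ = (-5 ± √53)/2, so r₁ = - \frac{5}{2} + \frac{\sqrt{53}}{2}, r₂ = - \frac{\sqrt{53}}{2} - \frac{5}{2}.
General solution: h(n) = A·r₁^n + B·r₂^n.
From the initial conditions, A + B = 1 and r₁A + r₂B = -4.
Since r₁ - r₂ = √53: A = (-4 - (1)r₂)/√53 = \frac{1}{2} - \frac{3 \sqrt{53}}{106}, and B = 1 - A = \frac{3 \sqrt{53}}{106} + \frac{1}{2}.
So h(n) = \left(\frac{1}{2} - \frac{3 \sqrt{53}}{106}\right)\left(- \frac{5}{2} + \frac{\sqrt{53}}{2}\right)^n + \left(\frac{3 \sqrt{53}}{106} + \frac{1}{2}\right)\left(- \frac{\sqrt{53}}{2} - \frac{5}{2}\right)^n.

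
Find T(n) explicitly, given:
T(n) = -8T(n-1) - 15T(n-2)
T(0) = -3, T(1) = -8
Characteristic equation: x² + 8x + 15 = 0, which factors as (x - (-3))(x - (-5)) = 0.
Roots r₁ = -3, r₂ = -5 (distinct).
General solution: T(n) = A·(-3)^n + B·(-5)^n.
From T(0) = -3: A + B = -3.
From T(1) = -8: -3A - 5B = -8.
Solving: A = - \frac{23}{2}, B = \frac{17}{2}.
So T(n) = - \frac{23 \left(-3\right)^{n}}{2} + \frac{17 \left(-5\right)^{n}}{2}.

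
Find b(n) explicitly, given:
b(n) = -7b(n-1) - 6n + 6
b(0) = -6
First-order linear with linear forcing.
Homogeneous solution: b_h(n) = A·(-7)^n.
Try particular b_p(n) = pn + q. Substituting:
  pn + q = -7(p(n-1) + q) - 6n + 6.
Matching the n-coefficient: p = -7p - 6 ⇒ p = - \frac{3}{4}.
Matching constants: q = 7p - 7q + 6 ⇒ q = \frac{3}{32}.
General: b(n) = A·(-7)^n - \frac{3 n}{4} + \frac{3}{32}.
Apply b(0) = -6: A + \frac{3}{32} = -6 ⇒ A = - \frac{195}{32}.
So b(n) = - \frac{195 \left(-7\right)^{n}}{32} - \frac{3 n}{4} + \frac{3}{32}.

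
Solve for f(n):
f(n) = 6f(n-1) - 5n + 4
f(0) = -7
First-order linear with linear forcing.
Homogeneous solution: f_h(n) = A·(6)^n.
Try particular f_p(n) = pn + q. Substituting:
  pn + q = 6(p(n-1) + q) - 5n + 4.
Matching the n-coefficient: p = 6p - 5 ⇒ p = 1.
Matching constants: q = -6p + 6q + 4 ⇒ q = \frac{2}{5}.
General: f(n) = A·(6)^n + n + \frac{2}{5}.
Apply f(0) = -7: A + \frac{2}{5} = -7 ⇒ A = - \frac{37}{5}.
So f(n) = - \frac{37 \cdot 6^{n}}{5} + n + \frac{2}{5}.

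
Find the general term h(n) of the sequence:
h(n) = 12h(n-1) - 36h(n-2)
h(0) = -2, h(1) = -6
Characteristic equation: x² - 12x + 36 = 0, which is (x - (6))².
Repeated root r = 6.
General solution: h(n) = (A + Bn)·(6)^n.
From h(0) = -2: A = -2.
From h(1) = -6: (A + B)·(6) = -6 ⇒ B = 1.
So h(n) = \left(n - 2\right) \cdot (6)^n.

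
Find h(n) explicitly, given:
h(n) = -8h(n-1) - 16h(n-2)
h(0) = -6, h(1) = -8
Characteristic equation: x² + 8x + 16 = 0, which is (x - (-4))².
Repeated root r = -4.
General solution: h(n) = (A + Bn)·(-4)^n.
From h(0) = -6: A = -6.
From h(1) = -8: (A + B)·(-4) = -8 ⇒ B = 8.
So h(n) = \left(8 n - 6\right) \cdot (-4)^n.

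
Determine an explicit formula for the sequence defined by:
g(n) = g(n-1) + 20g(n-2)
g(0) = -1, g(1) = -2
Characteristic equation: x² - x - 20 = 0, which factors as (x - (5))(x - (-4)) = 0.
Roots r₁ = 5, r₂ = -4 (distinct).
General solution: g(n) = A·(5)^n + B·(-4)^n.
From g(0) = -1: A + B = -1.
From g(1) = -2: 5A - 4B = -2.
Solving: A = - \frac{2}{3}, B = - \frac{1}{3}.
So g(n) = - \frac{\left(-4\right)^{n}}{3} - \frac{2 \cdot 5^{n}}{3}.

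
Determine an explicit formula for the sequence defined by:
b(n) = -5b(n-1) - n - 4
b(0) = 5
First-order linear with linear forcing.
Homogeneous solution: b_h(n) = A·(-5)^n.
Try particular b_p(n) = pn + q. Substituting:
  pn + q = -5(p(n-1) + q) - n - 4.
Matching the n-coefficient: p = -5p - 1 ⇒ p = - \frac{1}{6}.
Matching constants: q = 5p - 5q - 4 ⇒ q = - \frac{29}{36}.
General: b(n) = A·(-5)^n - \frac{n}{6} - \frac{29}{36}.
Apply b(0) = 5: A - \frac{29}{36} = 5 ⇒ A = \frac{209}{36}.
So b(n) = \frac{209 \left(-5\right)^{n}}{36} - \frac{n}{6} - \frac{29}{36}.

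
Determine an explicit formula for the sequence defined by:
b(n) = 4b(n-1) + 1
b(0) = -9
First-order linear non-homogeneous.
Homogeneous solution: b_h(n) = A·(4)^n.
Try constant particular solution b_p = K: K = 4K + 1 ⇒ K = - \frac{1}{3}.
General: b(n) = A·(4)^n - \frac{1}{3}.
Apply b(0) = -9: A - \frac{1}{3} = -9 ⇒ A = - \frac{26}{3}.
So b(n) = - \frac{26 \cdot 4^{n}}{3} - \frac{1}{3}.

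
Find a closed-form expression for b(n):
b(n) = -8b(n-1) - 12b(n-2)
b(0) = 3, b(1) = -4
Characteristic equation: x² + 8x + 12 = 0, which factors as (x - (-2))(x - (-6)) = 0.
Roots r₁ = -2, r₂ = -6 (distinct).
General solution: b(n) = A·(-2)^n + B·(-6)^n.
From b(0) = 3: A + B = 3.
From b(1) = -4: -2A - 6B = -4.
Solving: A = \frac{7}{2}, B = - \frac{1}{2}.
So b(n) = \frac{7 \left(-2\right)^{n}}{2} - \frac{\left(-6\right)^{n}}{2}.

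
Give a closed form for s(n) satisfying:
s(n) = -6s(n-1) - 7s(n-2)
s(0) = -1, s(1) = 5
Characteristic equation: x² + 6x + 7 = 0.
Discriminant Δ = (-6)² + 4·(-7) = 8.
Roots r₁,₂ = (-6 ± √8)/2, so r₁ = -3 + \sqrt{2}, r₂ = -3 - \sqrt{2}.
General solution: s(n) = A·r₁^n + B·r₂^n.
From the initial conditions, A + B = -1 and r₁A + r₂B = 5.
Since r₁ - r₂ = √8: A = (5 - (-1)r₂)/√8 = - \frac{1}{2} + \frac{\sqrt{2}}{2}, and B = -1 - A = - \frac{\sqrt{2}}{2} - \frac{1}{2}.
So s(n) = \left(- \frac{1}{2} + \frac{\sqrt{2}}{2}\right)\left(-3 + \sqrt{2}\right)^n + \left(- \frac{\sqrt{2}}{2} - \frac{1}{2}\right)\left(-3 - \sqrt{2}\right)^n.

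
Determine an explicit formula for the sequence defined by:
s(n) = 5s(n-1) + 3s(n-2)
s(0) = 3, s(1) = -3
Characteristic equation: x² - 5x - 3 = 0.
Discriminant Δ = (5)² + 4·(3) = 37.
Roots r₁,₂ = (5 ± √37)/2, so r₁ = \frac{5}{2} + \frac{\sqrt{37}}{2}, r₂ = \frac{5}{2} - \frac{\sqrt{37}}{2}.
General solution: s(n) = A·r₁^n + B·r₂^n.
From the initial conditions, A + B = 3 and r₁A + r₂B = -3.
Since r₁ - r₂ = √37: A = (-3 - (3)r₂)/√37 = \frac{3}{2} - \frac{21 \sqrt{37}}{74}, and B = 3 - A = \frac{3}{2} + \frac{21 \sqrt{37}}{74}.
So s(n) = \left(\frac{3}{2} - \frac{21 \sqrt{37}}{74}\right)\left(\frac{5}{2} + \frac{\sqrt{37}}{2}\right)^n + \left(\frac{3}{2} + \frac{21 \sqrt{37}}{74}\right)\left(\frac{5}{2} - \frac{\sqrt{37}}{2}\right)^n.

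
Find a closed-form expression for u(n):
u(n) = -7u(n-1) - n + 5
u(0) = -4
First-order linear with linear forcing.
Homogeneous solution: u_h(n) = A·(-7)^n.
Try particular u_p(n) = pn + q. Substituting:
  pn + q = -7(p(n-1) + q) - n + 5.
Matching the n-coefficient: p = -7p - 1 ⇒ p = - \frac{1}{8}.
Matching constants: q = 7p - 7q + 5 ⇒ q = \frac{33}{64}.
General: u(n) = A·(-7)^n - \frac{n}{8} + \frac{33}{64}.
Apply u(0) = -4: A + \frac{33}{64} = -4 ⇒ A = - \frac{289}{64}.
So u(n) = - \frac{289 \left(-7\right)^{n}}{64} - \frac{n}{8} + \frac{33}{64}.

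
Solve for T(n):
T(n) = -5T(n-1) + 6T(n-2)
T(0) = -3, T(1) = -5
Characteristic equation: x² + 5x - 6 = 0, which factors as (x - (-6))(x - (1)) = 0.
Roots r₁ = -6, r₂ = 1 (distinct).
General solution: T(n) = A·(-6)^n + B·(1)^n.
From T(0) = -3: A + B = -3.
From T(1) = -5: -6A + B = -5.
Solving: A = \frac{2}{7}, B = - \frac{23}{7}.
So T(n) = \frac{2 \left(-6\right)^{n}}{7} - \frac{23}{7}.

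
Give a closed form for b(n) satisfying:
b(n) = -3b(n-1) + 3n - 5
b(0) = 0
First-order linear with linear forcing.
Homogeneous solution: b_h(n) = A·(-3)^n.
Try particular b_p(n) = pn + q. Substituting:
  pn + q = -3(p(n-1) + q) + 3n - 5.
Matching the n-coefficient: p = -3p + 3 ⇒ p = \frac{3}{4}.
Matching constants: q = 3p - 3q - 5 ⇒ q = - \frac{11}{16}.
General: b(n) = A·(-3)^n + \frac{3 n}{4} - \frac{11}{16}.
Apply b(0) = 0: A - \frac{11}{16} = 0 ⇒ A = \frac{11}{16}.
So b(n) = \frac{11 \left(-3\right)^{n}}{16} + \frac{3 n}{4} - \frac{11}{16}.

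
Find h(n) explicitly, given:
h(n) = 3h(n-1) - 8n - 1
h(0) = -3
First-order linear with linear forcing.
Homogeneous solution: h_h(n) = A·(3)^n.
Try particular h_p(n) = pn + q. Substituting:
  pn + q = 3(p(n-1) + q) - 8n - 1.
Matching the n-coefficient: p = 3p - 8 ⇒ p = 4.
Matching constants: q = -3p + 3q - 1 ⇒ q = \frac{13}{2}.
General: h(n) = A·(3)^n + 4 n + \frac{13}{2}.
Apply h(0) = -3: A + \frac{13}{2} = -3 ⇒ A = - \frac{19}{2}.
So h(n) = - \frac{19 \cdot 3^{n}}{2} + 4 n + \frac{13}{2}.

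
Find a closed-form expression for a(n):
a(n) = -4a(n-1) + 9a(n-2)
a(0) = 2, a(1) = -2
Characteristic equation: x² + 4x - 9 = 0.
Discriminant Δ = (-4)² + 4·(9) = 52.
Roots r₁,₂ = (-4 ± √52)/2, so r₁ = -2 + \sqrt{13}, r₂ = - \sqrt{13} - 2.
General solution: a(n) = A·r₁^n + B·r₂^n.
From the initial conditions, A + B = 2 and r₁A + r₂B = -2.
Since r₁ - r₂ = √52: A = (-2 - (2)r₂)/√52 = \frac{\sqrt{13}}{13} + 1, and B = 2 - A = 1 - \frac{\sqrt{13}}{13}.
So a(n) = \left(\frac{\sqrt{13}}{13} + 1\right)\left(-2 + \sqrt{13}\right)^n + \left(1 - \frac{\sqrt{13}}{13}\right)\left(- \sqrt{13} - 2\right)^n.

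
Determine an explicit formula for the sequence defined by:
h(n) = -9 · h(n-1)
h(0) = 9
Pure geometric recurrence with ratio -9.
By induction h(n) = h(0) · (-9)^n = 9 \left(-9\right)^{n}.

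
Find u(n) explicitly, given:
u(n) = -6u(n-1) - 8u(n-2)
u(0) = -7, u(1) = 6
Characteristic equation: x² + 6x + 8 = 0, which factors as (x - (-4))(x - (-2)) = 0.
Roots r₁ = -4, r₂ = -2 (distinct).
General solution: u(n) = A·(-4)^n + B·(-2)^n.
From u(0) = -7: A + B = -7.
From u(1) = 6: -4A - 2B = 6.
Solving: A = 4, B = -11.
So u(n) = - 11 \left(-2\right)^{n} + 4 \left(-4\right)^{n}.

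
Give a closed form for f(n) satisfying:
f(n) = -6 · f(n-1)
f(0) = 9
Pure geometric recurrence with ratio -6.
By induction f(n) = f(0) · (-6)^n = 9 \left(-6\right)^{n}.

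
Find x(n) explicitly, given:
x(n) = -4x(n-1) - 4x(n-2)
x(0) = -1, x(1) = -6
Characteristic equation: x² + 4x + 4 = 0, which is (x - (-2))².
Repeated root r = -2.
General solution: x(n) = (A + Bn)·(-2)^n.
From x(0) = -1: A = -1.
From x(1) = -6: (A + B)·(-2) = -6 ⇒ B = 4.
So x(n) = \left(4 n - 1\right) \cdot (-2)^n.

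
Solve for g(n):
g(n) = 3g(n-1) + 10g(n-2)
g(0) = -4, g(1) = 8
Characteristic equation: x² - 3x - 10 = 0, which factors as (x - (5))(x - (-2)) = 0.
Roots r₁ = 5, r₂ = -2 (distinct).
General solution: g(n) = A·(5)^n + B·(-2)^n.
From g(0) = -4: A + B = -4.
From g(1) = 8: 5A - 2B = 8.
Solving: A = 0, B = -4.
So g(n) = - 4 \left(-2\right)^{n}.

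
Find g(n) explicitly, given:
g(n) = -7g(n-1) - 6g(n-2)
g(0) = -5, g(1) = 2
Characteristic equation: x² + 7x + 6 = 0, which factors as (x - (-1))(x - (-6)) = 0.
Roots r₁ = -1, r₂ = -6 (distinct).
General solution: g(n) = A·(-1)^n + B·(-6)^n.
From g(0) = -5: A + B = -5.
From g(1) = 2: -A - 6B = 2.
Solving: A = - \frac{28}{5}, B = \frac{3}{5}.
So g(n) = - \frac{28 \left(-1\right)^{n}}{5} + \frac{3 \left(-6\right)^{n}}{5}.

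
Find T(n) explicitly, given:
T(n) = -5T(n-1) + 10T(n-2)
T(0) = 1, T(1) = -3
Characteristic equation: x² + 5x - 10 = 0.
Discriminant Δ = (-5)² + 4·(10) = 65.
Roots r₁,₂ = (-5 ± √65)/2, so r₁ = - \frac{5}{2} + \frac{\sqrt{65}}{2}, r₂ = - \frac{\sqrt{65}}{2} - \frac{5}{2}.
General solution: T(n) = A·r₁^n + B·r₂^n.
From the initial conditions, A + B = 1 and r₁A + r₂B = -3.
Since r₁ - r₂ = √65: A = (-3 - (1)r₂)/√65 = \frac{1}{2} - \frac{\sqrt{65}}{130}, and B = 1 - A = \frac{\sqrt{65}}{130} + \frac{1}{2}.
So T(n) = \left(\frac{1}{2} - \frac{\sqrt{65}}{130}\right)\left(- \frac{5}{2} + \frac{\sqrt{65}}{2}\right)^n + \left(\frac{\sqrt{65}}{130} + \frac{1}{2}\right)\left(- \frac{\sqrt{65}}{2} - \frac{5}{2}\right)^n.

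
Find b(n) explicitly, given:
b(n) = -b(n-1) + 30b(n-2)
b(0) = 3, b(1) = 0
Characteristic equation: x² + x - 30 = 0, which factors as (x - (-6))(x - (5)) = 0.
Roots r₁ = -6, r₂ = 5 (distinct).
General solution: b(n) = A·(-6)^n + B·(5)^n.
From b(0) = 3: A + B = 3.
From b(1) = 0: -6A + 5B = 0.
Solving: A = \frac{15}{11}, B = \frac{18}{11}.
So b(n) = \frac{15 \left(-6\right)^{n}}{11} + \frac{18 \cdot 5^{n}}{11}.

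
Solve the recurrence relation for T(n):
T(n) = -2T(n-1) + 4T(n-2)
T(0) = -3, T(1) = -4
Characteristic equation: x² + 2x - 4 = 0.
Discriminant Δ = (-2)² + 4·(4) = 20.
Roots r₁,₂ = (-2 ± √20)/2, so r₁ = -1 + \sqrt{5}, r₂ = - \sqrt{5} - 1.
General solution: T(n) = A·r₁^n + B·r₂^n.
From the initial conditions, A + B = -3 and r₁A + r₂B = -4.
Since r₁ - r₂ = √20: A = (-4 - (-3)r₂)/√20 = - \frac{7 \sqrt{5}}{10} - \frac{3}{2}, and B = -3 - A = - \frac{3}{2} + \frac{7 \sqrt{5}}{10}.
So T(n) = \left(- \frac{7 \sqrt{5}}{10} - \frac{3}{2}\right)\left(-1 + \sqrt{5}\right)^n + \left(- \frac{3}{2} + \frac{7 \sqrt{5}}{10}\right)\left(- \sqrt{5} - 1\right)^n.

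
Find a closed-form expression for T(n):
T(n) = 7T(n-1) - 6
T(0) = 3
First-order linear non-homogeneous.
Homogeneous solution: T_h(n) = A·(7)^n.
Try constant particular solution T_p = K: K = 7K - 6 ⇒ K = 1.
General: T(n) = A·(7)^n + 1.
Apply T(0) = 3: A + 1 = 3 ⇒ A = 2.
So T(n) = 2 \cdot 7^{n} + 1.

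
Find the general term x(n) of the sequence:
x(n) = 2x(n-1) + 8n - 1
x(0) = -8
First-order linear with linear forcing.
Homogeneous solution: x_h(n) = A·(2)^n.
Try particular x_p(n) = pn + q. Substituting:
  pn + q = 2(p(n-1) + q) + 8n - 1.
Matching the n-coefficient: p = 2p + 8 ⇒ p = -8.
Matching constants: q = -2p + 2q - 1 ⇒ q = -15.
General: x(n) = A·(2)^n - 8 n - 15.
Apply x(0) = -8: A - 15 = -8 ⇒ A = 7.
So x(n) = 7 \cdot 2^{n} - 8 n - 15.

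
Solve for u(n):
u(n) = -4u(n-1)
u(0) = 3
This is a homogeneous first-order recurrence with ratio -4.
By induction u(n) = u(0) · (-4)^n = 3 \left(-4\right)^{n}.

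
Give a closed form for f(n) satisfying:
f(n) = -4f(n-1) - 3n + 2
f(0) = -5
First-order linear with linear forcing.
Homogeneous solution: f_h(n) = A·(-4)^n.
Try particular f_p(n) = pn + q. Substituting:
  pn + q = -4(p(n-1) + q) - 3n + 2.
Matching the n-coefficient: p = -4p - 3 ⇒ p = - \frac{3}{5}.
Matching constants: q = 4p - 4q + 2 ⇒ q = - \frac{2}{25}.
General: f(n) = A·(-4)^n - \frac{3 n}{5} - \frac{2}{25}.
Apply f(0) = -5: A - \frac{2}{25} = -5 ⇒ A = - \frac{123}{25}.
So f(n) = - \frac{123 \left(-4\right)^{n}}{25} - \frac{3 n}{5} - \frac{2}{25}.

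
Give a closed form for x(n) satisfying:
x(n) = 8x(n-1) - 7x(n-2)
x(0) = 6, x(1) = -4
Characteristic equation: x² - 8x + 7 = 0, which factors as (x - (1))(x - (7)) = 0.
Roots r₁ = 1, r₂ = 7 (distinct).
General solution: x(n) = A·(1)^n + B·(7)^n.
From x(0) = 6: A + B = 6.
From x(1) = -4: A + 7B = -4.
Solving: A = \frac{23}{3}, B = - \frac{5}{3}.
So x(n) = \frac{23}{3} - \frac{5 \cdot 7^{n}}{3}.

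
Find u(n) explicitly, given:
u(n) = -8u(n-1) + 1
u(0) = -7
First-order linear non-homogeneous.
Homogeneous solution: u_h(n) = A·(-8)^n.
Try constant particular solution u_p = K: K = -8K + 1 ⇒ K = \frac{1}{9}.
General: u(n) = A·(-8)^n + \frac{1}{9}.
Apply u(0) = -7: A + \frac{1}{9} = -7 ⇒ A = - \frac{64}{9}.
So u(n) = \frac{1}{9} - \frac{64 \left(-8\right)^{n}}{9}.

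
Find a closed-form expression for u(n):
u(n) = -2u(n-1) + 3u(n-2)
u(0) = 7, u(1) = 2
Characteristic equation: x² + 2x - 3 = 0, which factors as (x - (1))(x - (-3)) = 0.
Roots r₁ = 1, r₂ = -3 (distinct).
General solution: u(n) = A·(1)^n + B·(-3)^n.
From u(0) = 7: A + B = 7.
From u(1) = 2: A - 3B = 2.
Solving: A = \frac{23}{4}, B = \frac{5}{4}.
So u(n) = \frac{5 \left(-3\right)^{n}}{4} + \frac{23}{4}.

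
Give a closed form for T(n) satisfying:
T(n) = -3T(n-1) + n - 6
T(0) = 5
First-order linear with linear forcing.
Homogeneous solution: T_h(n) = A·(-3)^n.
Try particular T_p(n) = pn + q. Substituting:
  pn + q = -3(p(n-1) + q) + n - 6.
Matching the n-coefficient: p = -3p + 1 ⇒ p = \frac{1}{4}.
Matching constants: q = 3p - 3q - 6 ⇒ q = - \frac{21}{16}.
General: T(n) = A·(-3)^n + \frac{n}{4} - \frac{21}{16}.
Apply T(0) = 5: A - \frac{21}{16} = 5 ⇒ A = \frac{101}{16}.
So T(n) = \frac{101 \left(-3\right)^{n}}{16} + \frac{n}{4} - \frac{21}{16}.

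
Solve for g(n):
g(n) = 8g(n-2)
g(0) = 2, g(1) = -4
Characteristic equation: x² - 8 = 0.
Discriminant Δ = (0)² + 4·(8) = 32.
Roots r₁,₂ = (0 ± √32)/2, so r₁ = 2 \sqrt{2}, r₂ = - 2 \sqrt{2}.
General solution: g(n) = A·r₁^n + B·r₂^n.
From the initial conditions, A + B = 2 and r₁A + r₂B = -4.
Since r₁ - r₂ = √32: A = (-4 - (2)r₂)/√32 = 1 - \frac{\sqrt{2}}{2}, and B = 2 - A = \frac{\sqrt{2}}{2} + 1.
So g(n) = \left(1 - \frac{\sqrt{2}}{2}\right)\left(2 \sqrt{2}\right)^n + \left(\frac{\sqrt{2}}{2} + 1\right)\left(- 2 \sqrt{2}\right)^n.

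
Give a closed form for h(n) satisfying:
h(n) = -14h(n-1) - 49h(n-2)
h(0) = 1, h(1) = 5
Characteristic equation: x² + 14x + 49 = 0, which is (x - (-7))².
Repeated root r = -7.
General solution: h(n) = (A + Bn)·(-7)^n.
From h(0) = 1: A = 1.
From h(1) = 5: (A + B)·(-7) = 5 ⇒ B = - \frac{12}{7}.
So h(n) = \left(1 - \frac{12 n}{7}\right) \cdot (-7)^n.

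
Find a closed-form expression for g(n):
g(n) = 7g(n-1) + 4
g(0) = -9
First-order linear non-homogeneous.
Homogeneous solution: g_h(n) = A·(7)^n.
Try constant particular solution g_p = K: K = 7K + 4 ⇒ K = - \frac{2}{3}.
General: g(n) = A·(7)^n - \frac{2}{3}.
Apply g(0) = -9: A - \frac{2}{3} = -9 ⇒ A = - \frac{25}{3}.
So g(n) = - \frac{25 \cdot 7^{n}}{3} - \frac{2}{3}.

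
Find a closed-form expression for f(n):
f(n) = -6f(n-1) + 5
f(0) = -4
First-order linear non-homogeneous.
Homogeneous solution: f_h(n) = A·(-6)^n.
Try constant particular solution f_p = K: K = -6K + 5 ⇒ K = \frac{5}{7}.
General: f(n) = A·(-6)^n + \frac{5}{7}.
Apply f(0) = -4: A + \frac{5}{7} = -4 ⇒ A = - \frac{33}{7}.
So f(n) = \frac{5}{7} - \frac{33 \left(-6\right)^{n}}{7}.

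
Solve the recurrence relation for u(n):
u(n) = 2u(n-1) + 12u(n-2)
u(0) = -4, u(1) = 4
Characteristic equation: x² - 2x - 12 = 0.
Discriminant Δ = (2)² + 4·(12) = 52.
Roots r₁,₂ = (2 ± √52)/2, so r₁ = 1 + \sqrt{13}, r₂ = 1 - \sqrt{13}.
General solution: u(n) = A·r₁^n + B·r₂^n.
From the initial conditions, A + B = -4 and r₁A + r₂B = 4.
Since r₁ - r₂ = √52: A = (4 - (-4)r₂)/√52 = -2 + \frac{4 \sqrt{13}}{13}, and B = -4 - A = -2 - \frac{4 \sqrt{13}}{13}.
So u(n) = \left(-2 + \frac{4 \sqrt{13}}{13}\right)\left(1 + \sqrt{13}\right)^n + \left(-2 - \frac{4 \sqrt{13}}{13}\right)\left(1 - \sqrt{13}\right)^n.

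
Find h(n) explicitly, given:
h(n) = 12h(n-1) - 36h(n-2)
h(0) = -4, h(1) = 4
Characteristic equation: x² - 12x + 36 = 0, which is (x - (6))².
Repeated root r = 6.
General solution: h(n) = (A + Bn)·(6)^n.
From h(0) = -4: A = -4.
From h(1) = 4: (A + B)·(6) = 4 ⇒ B = \frac{14}{3}.
So h(n) = \left(\frac{14 n}{3} - 4\right) \cdot (6)^n.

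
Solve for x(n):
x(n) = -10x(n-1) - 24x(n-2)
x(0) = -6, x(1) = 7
Characteristic equation: x² + 10x + 24 = 0, which factors as (x - (-4))(x - (-6)) = 0.
Roots r₁ = -4, r₂ = -6 (distinct).
General solution: x(n) = A·(-4)^n + B·(-6)^n.
From x(0) = -6: A + B = -6.
From x(1) = 7: -4A - 6B = 7.
Solving: A = - \frac{29}{2}, B = \frac{17}{2}.
So x(n) = - \frac{29 \left(-4\right)^{n}}{2} + \frac{17 \left(-6\right)^{n}}{2}.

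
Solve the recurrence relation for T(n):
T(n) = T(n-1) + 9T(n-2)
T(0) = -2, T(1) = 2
Characteristic equation: x² - x - 9 = 0.
Discriminant Δ = (1)² + 4·(9) = 37.
Roots r₁,₂ = (1 ± √37)/2, so r₁ = \frac{1}{2} + \frac{\sqrt{37}}{2}, r₂ = \frac{1}{2} - \frac{\sqrt{37}}{2}.
General solution: T(n) = A·r₁^n + B·r₂^n.
From the initial conditions, A + B = -2 and r₁A + r₂B = 2.
Since r₁ - r₂ = √37: A = (2 - (-2)r₂)/√37 = -1 + \frac{3 \sqrt{37}}{37}, and B = -2 - A = -1 - \frac{3 \sqrt{37}}{37}.
So T(n) = \left(-1 + \frac{3 \sqrt{37}}{37}\right)\left(\frac{1}{2} + \frac{\sqrt{37}}{2}\right)^n + \left(-1 - \frac{3 \sqrt{37}}{37}\right)\left(\frac{1}{2} - \frac{\sqrt{37}}{2}\right)^n.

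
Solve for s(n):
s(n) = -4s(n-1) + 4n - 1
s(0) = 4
First-order linear with linear forcing.
Homogeneous solution: s_h(n) = A·(-4)^n.
Try particular s_p(n) = pn + q. Substituting:
  pn + q = -4(p(n-1) + q) + 4n - 1.
Matching the n-coefficient: p = -4p + 4 ⇒ p = \frac{4}{5}.
Matching constants: q = 4p - 4q - 1 ⇒ q = \frac{11}{25}.
General: s(n) = A·(-4)^n + \frac{4 n}{5} + \frac{11}{25}.
Apply s(0) = 4: A + \frac{11}{25} = 4 ⇒ A = \frac{89}{25}.
So s(n) = \frac{89 \left(-4\right)^{n}}{25} + \frac{4 n}{5} + \frac{11}{25}.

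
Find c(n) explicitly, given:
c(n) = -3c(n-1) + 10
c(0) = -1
First-order linear non-homogeneous.
Homogeneous solution: c_h(n) = A·(-3)^n.
Try constant particular solution c_p = K: K = -3K + 10 ⇒ K = \frac{5}{2}.
General: c(n) = A·(-3)^n + \frac{5}{2}.
Apply c(0) = -1: A + \frac{5}{2} = -1 ⇒ A = - \frac{7}{2}.
So c(n) = \frac{5}{2} - \frac{7 \left(-3\right)^{n}}{2}.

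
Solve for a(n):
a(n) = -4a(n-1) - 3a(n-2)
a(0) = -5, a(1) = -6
Characteristic equation: x² + 4x + 3 = 0, which factors as (x - (-1))(x - (-3)) = 0.
Roots r₁ = -1, r₂ = -3 (distinct).
General solution: a(n) = A·(-1)^n + B·(-3)^n.
From a(0) = -5: A + B = -5.
From a(1) = -6: -A - 3B = -6.
Solving: A = - \frac{21}{2}, B = \frac{11}{2}.
So a(n) = - \frac{21 \left(-1\right)^{n}}{2} + \frac{11 \left(-3\right)^{n}}{2}.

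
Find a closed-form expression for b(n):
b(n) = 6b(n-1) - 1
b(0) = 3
First-order linear non-homogeneous.
Homogeneous solution: b_h(n) = A·(6)^n.
Try constant particular solution b_p = K: K = 6K - 1 ⇒ K = \frac{1}{5}.
General: b(n) = A·(6)^n + \frac{1}{5}.
Apply b(0) = 3: A + \frac{1}{5} = 3 ⇒ A = \frac{14}{5}.
So b(n) = \frac{14 \cdot 6^{n}}{5} + \frac{1}{5}.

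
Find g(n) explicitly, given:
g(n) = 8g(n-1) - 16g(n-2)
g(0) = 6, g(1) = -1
Characteristic equation: x² - 8x + 16 = 0, which is (x - (4))².
Repeated root r = 4.
General solution: g(n) = (A + Bn)·(4)^n.
From g(0) = 6: A = 6.
From g(1) = -1: (A + B)·(4) = -1 ⇒ B = - \frac{25}{4}.
So g(n) = \left(6 - \frac{25 n}{4}\right) \cdot (4)^n.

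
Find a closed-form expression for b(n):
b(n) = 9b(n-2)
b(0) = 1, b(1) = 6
Characteristic equation: x² - 9 = 0, which factors as (x - (-3))(x - (3)) = 0.
Roots r₁ = -3, r₂ = 3 (distinct).
General solution: b(n) = A·(-3)^n + B·(3)^n.
From b(0) = 1: A + B = 1.
From b(1) = 6: -3A + 3B = 6.
Solving: A = - \frac{1}{2}, B = \frac{3}{2}.
So b(n) = - \frac{\left(-3\right)^{n}}{2} + \frac{3 \cdot 3^{n}}{2}.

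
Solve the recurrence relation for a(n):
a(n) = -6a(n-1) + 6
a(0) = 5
First-order linear non-homogeneous.
Homogeneous solution: a_h(n) = A·(-6)^n.
Try constant particular solution a_p = K: K = -6K + 6 ⇒ K = \frac{6}{7}.
General: a(n) = A·(-6)^n + \frac{6}{7}.
Apply a(0) = 5: A + \frac{6}{7} = 5 ⇒ A = \frac{29}{7}.
So a(n) = \frac{29 \left(-6\right)^{n}}{7} + \frac{6}{7}.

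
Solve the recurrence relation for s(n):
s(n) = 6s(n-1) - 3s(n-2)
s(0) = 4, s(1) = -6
Characteristic equation: x² - 6x + 3 = 0.
Discriminant Δ = (6)² + 4·(-3) = 24.
Roots r₁,₂ = (6 ± √24)/2, so r₁ = \sqrt{6} + 3, r₂ = 3 - \sqrt{6}.
General solution: s(n) = A·r₁^n + B·r₂^n.
From the initial conditions, A + B = 4 and r₁A + r₂B = -6.
Since r₁ - r₂ = √24: A = (-6 - (4)r₂)/√24 = 2 - \frac{3 \sqrt{6}}{2}, and B = 4 - A = 2 + \frac{3 \sqrt{6}}{2}.
So s(n) = \left(2 - \frac{3 \sqrt{6}}{2}\right)\left(\sqrt{6} + 3\right)^n + \left(2 + \frac{3 \sqrt{6}}{2}\right)\left(3 - \sqrt{6}\right)^n.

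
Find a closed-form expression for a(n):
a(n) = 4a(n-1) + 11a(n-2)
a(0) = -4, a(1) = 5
Characteristic equation: x² - 4x - 11 = 0.
Discriminant Δ = (4)² + 4·(11) = 60.
Roots r₁,₂ = (4 ± √60)/2, so r₁ = 2 + \sqrt{15}, r₂ = 2 - \sqrt{15}.
General solution: a(n) = A·r₁^n + B·r₂^n.
From the initial conditions, A + B = -4 and r₁A + r₂B = 5.
Since r₁ - r₂ = √60: A = (5 - (-4)r₂)/√60 = -2 + \frac{13 \sqrt{15}}{30}, and B = -4 - A = -2 - \frac{13 \sqrt{15}}{30}.
So a(n) = \left(-2 + \frac{13 \sqrt{15}}{30}\right)\left(2 + \sqrt{15}\right)^n + \left(-2 - \frac{13 \sqrt{15}}{30}\right)\left(2 - \sqrt{15}\right)^n.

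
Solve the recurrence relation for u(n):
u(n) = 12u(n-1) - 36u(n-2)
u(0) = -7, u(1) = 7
Characteristic equation: x² - 12x + 36 = 0, which is (x - (6))².
Repeated root r = 6.
General solution: u(n) = (A + Bn)·(6)^n.
From u(0) = -7: A = -7.
From u(1) = 7: (A + B)·(6) = 7 ⇒ B = \frac{49}{6}.
So u(n) = \left(\frac{49 n}{6} - 7\right) \cdot (6)^n.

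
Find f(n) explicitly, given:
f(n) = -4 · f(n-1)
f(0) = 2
Pure geometric recurrence with ratio -4.
By induction f(n) = f(0) · (-4)^n = 2 \left(-4\right)^{n}.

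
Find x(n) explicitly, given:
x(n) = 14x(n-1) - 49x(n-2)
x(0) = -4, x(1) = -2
Characteristic equation: x² - 14x + 49 = 0, which is (x - (7))².
Repeated root r = 7.
General solution: x(n) = (A + Bn)·(7)^n.
From x(0) = -4: A = -4.
From x(1) = -2: (A + B)·(7) = -2 ⇒ B = \frac{26}{7}.
So x(n) = \left(\frac{26 n}{7} - 4\right) \cdot (7)^n.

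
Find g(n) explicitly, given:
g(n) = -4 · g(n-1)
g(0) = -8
Pure geometric recurrence with ratio -4.
By induction g(n) = g(0) · (-4)^n = - 8 \left(-4\right)^{n}.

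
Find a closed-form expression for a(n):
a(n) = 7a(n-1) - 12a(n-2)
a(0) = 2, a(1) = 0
Characteristic equation: x² - 7x + 12 = 0, which factors as (x - (3))(x - (4)) = 0.
Roots r₁ = 3, r₂ = 4 (distinct).
General solution: a(n) = A·(3)^n + B·(4)^n.
From a(0) = 2: A + B = 2.
From a(1) = 0: 3A + 4B = 0.
Solving: A = 8, B = -6.
So a(n) = 8 \cdot 3^{n} - 6 \cdot 4^{n}.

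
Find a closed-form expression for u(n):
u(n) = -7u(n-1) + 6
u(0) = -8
First-order linear non-homogeneous.
Homogeneous solution: u_h(n) = A·(-7)^n.
Try constant particular solution u_p = K: K = -7K + 6 ⇒ K = \frac{3}{4}.
General: u(n) = A·(-7)^n + \frac{3}{4}.
Apply u(0) = -8: A + \frac{3}{4} = -8 ⇒ A = - \frac{35}{4}.
So u(n) = \frac{3}{4} - \frac{35 \left(-7\right)^{n}}{4}.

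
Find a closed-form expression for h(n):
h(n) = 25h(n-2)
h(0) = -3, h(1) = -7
Characteristic equation: x² - 25 = 0, which factors as (x - (5))(x - (-5)) = 0.
Roots r₁ = 5, r₂ = -5 (distinct).
General solution: h(n) = A·(5)^n + B·(-5)^n.
From h(0) = -3: A + B = -3.
From h(1) = -7: 5A - 5B = -7.
Solving: A = - \frac{11}{5}, B = - \frac{4}{5}.
So h(n) = - \frac{4 \left(-5\right)^{n}}{5} - \frac{11 \cdot 5^{n}}{5}.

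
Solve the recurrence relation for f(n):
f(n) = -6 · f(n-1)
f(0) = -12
Pure geometric recurrence with ratio -6.
By induction f(n) = f(0) · (-6)^n = - 12 \left(-6\right)^{n}.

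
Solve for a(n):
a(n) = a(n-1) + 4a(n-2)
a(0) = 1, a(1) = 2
Characteristic equation: x² - x - 4 = 0.
Discriminant Δ = (1)² + 4·(4) = 17.
Roots r₁,₂ = (1 ± √17)/2, so r₁ = \frac{1}{2} + \frac{\sqrt{17}}{2}, r₂ = \frac{1}{2} - \frac{\sqrt{17}}{2}.
General solution: a(n) = A·r₁^n + B·r₂^n.
From the initial conditions, A + B = 1 and r₁A + r₂B = 2.
Since r₁ - r₂ = √17: A = (2 - (1)r₂)/√17 = \frac{3 \sqrt{17}}{34} + \frac{1}{2}, and B = 1 - A = \frac{1}{2} - \frac{3 \sqrt{17}}{34}.
So a(n) = \left(\frac{3 \sqrt{17}}{34} + \frac{1}{2}\right)\left(\frac{1}{2} + \frac{\sqrt{17}}{2}\right)^n + \left(\frac{1}{2} - \frac{3 \sqrt{17}}{34}\right)\left(\frac{1}{2} - \frac{\sqrt{17}}{2}\right)^n.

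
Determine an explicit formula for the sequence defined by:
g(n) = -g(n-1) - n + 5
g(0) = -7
First-order linear with linear forcing.
Homogeneous solution: g_h(n) = A·(-1)^n.
Try particular g_p(n) = pn + q. Substituting:
  pn + q = -(p(n-1) + q) - n + 5.
Matching the n-coefficient: p = -p - 1 ⇒ p = - \frac{1}{2}.
Matching constants: q = p - q + 5 ⇒ q = \frac{9}{4}.
General: g(n) = A·(-1)^n - \frac{n}{2} + \frac{9}{4}.
Apply g(0) = -7: A + \frac{9}{4} = -7 ⇒ A = - \frac{37}{4}.
So g(n) = - \frac{37 \left(-1\right)^{n}}{4} - \frac{n}{2} + \frac{9}{4}.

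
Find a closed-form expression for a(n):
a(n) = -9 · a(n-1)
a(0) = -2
Pure geometric recurrence with ratio -9.
By induction a(n) = a(0) · (-9)^n = - 2 \left(-9\right)^{n}.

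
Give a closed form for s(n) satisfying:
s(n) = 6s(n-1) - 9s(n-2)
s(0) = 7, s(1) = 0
Characteristic equation: x² - 6x + 9 = 0, which is (x - (3))².
Repeated root r = 3.
General solution: s(n) = (A + Bn)·(3)^n.
From s(0) = 7: A = 7.
From s(1) = 0: (A + B)·(3) = 0 ⇒ B = -7.
So s(n) = \left(7 - 7 n\right) \cdot (3)^n.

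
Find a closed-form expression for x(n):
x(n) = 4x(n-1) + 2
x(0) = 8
First-order linear non-homogeneous.
Homogeneous solution: x_h(n) = A·(4)^n.
Try constant particular solution x_p = K: K = 4K + 2 ⇒ K = - \frac{2}{3}.
General: x(n) = A·(4)^n - \frac{2}{3}.
Apply x(0) = 8: A - \frac{2}{3} = 8 ⇒ A = \frac{26}{3}.
So x(n) = \frac{26 \cdot 4^{n}}{3} - \frac{2}{3}.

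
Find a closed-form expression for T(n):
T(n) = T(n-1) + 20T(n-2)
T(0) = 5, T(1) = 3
Characteristic equation: x² - x - 20 = 0, which factors as (x - (-4))(x - (5)) = 0.
Roots r₁ = -4, r₂ = 5 (distinct).
General solution: T(n) = A·(-4)^n + B·(5)^n.
From T(0) = 5: A + B = 5.
From T(1) = 3: -4A + 5B = 3.
Solving: A = \frac{22}{9}, B = \frac{23}{9}.
So T(n) = \frac{22 \left(-4\right)^{n}}{9} + \frac{23 \cdot 5^{n}}{9}.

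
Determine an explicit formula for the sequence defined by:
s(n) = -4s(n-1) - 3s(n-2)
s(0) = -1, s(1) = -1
Characteristic equation: x² + 4x + 3 = 0, which factors as (x - (-3))(x - (-1)) = 0.
Roots r₁ = -3, r₂ = -1 (distinct).
General solution: s(n) = A·(-3)^n + B·(-1)^n.
From s(0) = -1: A + B = -1.
From s(1) = -1: -3A - B = -1.
Solving: A = 1, B = -2.
So s(n) = - 2 \left(-1\right)^{n} + \left(-3\right)^{n}.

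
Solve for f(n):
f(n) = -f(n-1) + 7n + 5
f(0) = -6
First-order linear with linear forcing.
Homogeneous solution: f_h(n) = A·(-1)^n.
Try particular f_p(n) = pn + q. Substituting:
  pn + q = -(p(n-1) + q) + 7n + 5.
Matching the n-coefficient: p = -p + 7 ⇒ p = \frac{7}{2}.
Matching constants: q = p - q + 5 ⇒ q = \frac{17}{4}.
General: f(n) = A·(-1)^n + \frac{7 n}{2} + \frac{17}{4}.
Apply f(0) = -6: A + \frac{17}{4} = -6 ⇒ A = - \frac{41}{4}.
So f(n) = - \frac{41 \left(-1\right)^{n}}{4} + \frac{7 n}{2} + \frac{17}{4}.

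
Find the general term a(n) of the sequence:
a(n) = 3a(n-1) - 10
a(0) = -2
First-order linear non-homogeneous.
Homogeneous solution: a_h(n) = A·(3)^n.
Try constant particular solution a_p = K: K = 3K - 10 ⇒ K = 5.
General: a(n) = A·(3)^n + 5.
Apply a(0) = -2: A + 5 = -2 ⇒ A = -7.
So a(n) = 5 - 7 \cdot 3^{n}.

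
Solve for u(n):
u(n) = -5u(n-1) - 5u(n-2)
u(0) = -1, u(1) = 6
Characteristic equation: x² + 5x + 5 = 0.
Discriminant Δ = (-5)² + 4·(-5) = 5.
Roots r₁,₂ = (-5 ± √5)/2, so r₁ = - \frac{5}{2} + \frac{\sqrt{5}}{2}, r₂ = - \frac{5}{2} - \frac{\sqrt{5}}{2}.
General solution: u(n) = A·r₁^n + B·r₂^n.
From the initial conditions, A + B = -1 and r₁A + r₂B = 6.
Since r₁ - r₂ = √5: A = (6 - (-1)r₂)/√5 = - \frac{1}{2} + \frac{7 \sqrt{5}}{10}, and B = -1 - A = - \frac{7 \sqrt{5}}{10} - \frac{1}{2}.
So u(n) = \left(- \frac{1}{2} + \frac{7 \sqrt{5}}{10}\right)\left(- \frac{5}{2} + \frac{\sqrt{5}}{2}\right)^n + \left(- \frac{7 \sqrt{5}}{10} - \frac{1}{2}\right)\left(- \frac{5}{2} - \frac{\sqrt{5}}{2}\right)^n.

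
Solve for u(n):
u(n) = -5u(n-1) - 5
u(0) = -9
First-order linear non-homogeneous.
Homogeneous solution: u_h(n) = A·(-5)^n.
Try constant particular solution u_p = K: K = -5K - 5 ⇒ K = - \frac{5}{6}.
General: u(n) = A·(-5)^n - \frac{5}{6}.
Apply u(0) = -9: A - \frac{5}{6} = -9 ⇒ A = - \frac{49}{6}.
So u(n) = - \frac{49 \left(-5\right)^{n}}{6} - \frac{5}{6}.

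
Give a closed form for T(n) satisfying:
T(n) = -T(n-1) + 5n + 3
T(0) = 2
First-order linear with linear forcing.
Homogeneous solution: T_h(n) = A·(-1)^n.
Try particular T_p(n) = pn + q. Substituting:
  pn + q = -(p(n-1) + q) + 5n + 3.
Matching the n-coefficient: p = -p + 5 ⇒ p = \frac{5}{2}.
Matching constants: q = p - q + 3 ⇒ q = \frac{11}{4}.
General: T(n) = A·(-1)^n + \frac{5 n}{2} + \frac{11}{4}.
Apply T(0) = 2: A + \frac{11}{4} = 2 ⇒ A = - \frac{3}{4}.
So T(n) = - \frac{3 \left(-1\right)^{n}}{4} + \frac{5 n}{2} + \frac{11}{4}.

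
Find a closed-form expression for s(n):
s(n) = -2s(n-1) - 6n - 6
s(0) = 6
First-order linear with linear forcing.
Homogeneous solution: s_h(n) = A·(-2)^n.
Try particular s_p(n) = pn + q. Substituting:
  pn + q = -2(p(n-1) + q) - 6n - 6.
Matching the n-coefficient: p = -2p - 6 ⇒ p = -2.
Matching constants: q = 2p - 2q - 6 ⇒ q = - \frac{10}{3}.
General: s(n) = A·(-2)^n - 2 n - \frac{10}{3}.
Apply s(0) = 6: A - \frac{10}{3} = 6 ⇒ A = \frac{28}{3}.
So s(n) = \frac{28 \left(-2\right)^{n}}{3} - 2 n - \frac{10}{3}.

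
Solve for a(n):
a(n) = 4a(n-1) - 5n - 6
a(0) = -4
First-order linear with linear forcing.
Homogeneous solution: a_h(n) = A·(4)^n.
Try particular a_p(n) = pn + q. Substituting:
  pn + q = 4(p(n-1) + q) - 5n - 6.
Matching the n-coefficient: p = 4p - 5 ⇒ p = \frac{5}{3}.
Matching constants: q = -4p + 4q - 6 ⇒ q = \frac{38}{9}.
General: a(n) = A·(4)^n + \frac{5 n}{3} + \frac{38}{9}.
Apply a(0) = -4: A + \frac{38}{9} = -4 ⇒ A = - \frac{74}{9}.
So a(n) = - \frac{74 \cdot 4^{n}}{9} + \frac{5 n}{3} + \frac{38}{9}.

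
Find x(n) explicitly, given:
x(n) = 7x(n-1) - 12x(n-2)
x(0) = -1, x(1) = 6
Characteristic equation: x² - 7x + 12 = 0, which factors as (x - (4))(x - (3)) = 0.
Roots r₁ = 4, r₂ = 3 (distinct).
General solution: x(n) = A·(4)^n + B·(3)^n.
From x(0) = -1: A + B = -1.
From x(1) = 6: 4A + 3B = 6.
Solving: A = 9, B = -10.
So x(n) = - 10 \cdot 3^{n} + 9 \cdot 4^{n}.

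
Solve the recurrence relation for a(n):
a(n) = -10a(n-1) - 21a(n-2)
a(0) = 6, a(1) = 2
Characteristic equation: x² + 10x + 21 = 0, which factors as (x - (-7))(x - (-3)) = 0.
Roots r₁ = -7, r₂ = -3 (distinct).
General solution: a(n) = A·(-7)^n + B·(-3)^n.
From a(0) = 6: A + B = 6.
From a(1) = 2: -7A - 3B = 2.
Solving: A = -5, B = 11.
So a(n) = 11 \left(-3\right)^{n} - 5 \left(-7\right)^{n}.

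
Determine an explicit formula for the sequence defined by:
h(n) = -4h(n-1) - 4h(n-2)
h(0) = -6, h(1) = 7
Characteristic equation: x² + 4x + 4 = 0, which is (x - (-2))².
Repeated root r = -2.
General solution: h(n) = (A + Bn)·(-2)^n.
From h(0) = -6: A = -6.
From h(1) = 7: (A + B)·(-2) = 7 ⇒ B = \frac{5}{2}.
So h(n) = \left(\frac{5 n}{2} - 6\right) \cdot (-2)^n.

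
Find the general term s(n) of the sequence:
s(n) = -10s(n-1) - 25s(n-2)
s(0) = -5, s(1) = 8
Characteristic equation: x² + 10x + 25 = 0, which is (x - (-5))².
Repeated root r = -5.
General solution: s(n) = (A + Bn)·(-5)^n.
From s(0) = -5: A = -5.
From s(1) = 8: (A + B)·(-5) = 8 ⇒ B = \frac{17}{5}.
So s(n) = \left(\frac{17 n}{5} - 5\right) \cdot (-5)^n.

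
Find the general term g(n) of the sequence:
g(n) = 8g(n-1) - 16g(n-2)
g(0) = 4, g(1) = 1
Characteristic equation: x² - 8x + 16 = 0, which is (x - (4))².
Repeated root r = 4.
General solution: g(n) = (A + Bn)·(4)^n.
From g(0) = 4: A = 4.
From g(1) = 1: (A + B)·(4) = 1 ⇒ B = - \frac{15}{4}.
So g(n) = \left(4 - \frac{15 n}{4}\right) \cdot (4)^n.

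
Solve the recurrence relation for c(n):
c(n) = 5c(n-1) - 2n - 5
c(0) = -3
First-order linear with linear forcing.
Homogeneous solution: c_h(n) = A·(5)^n.
Try particular c_p(n) = pn + q. Substituting:
  pn + q = 5(p(n-1) + q) - 2n - 5.
Matching the n-coefficient: p = 5p - 2 ⇒ p = \frac{1}{2}.
Matching constants: q = -5p + 5q - 5 ⇒ q = \frac{15}{8}.
General: c(n) = A·(5)^n + \frac{n}{2} + \frac{15}{8}.
Apply c(0) = -3: A + \frac{15}{8} = -3 ⇒ A = - \frac{39}{8}.
So c(n) = - \frac{39 \cdot 5^{n}}{8} + \frac{n}{2} + \frac{15}{8}.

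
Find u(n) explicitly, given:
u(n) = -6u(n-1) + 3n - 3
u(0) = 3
First-order linear with linear forcing.
Homogeneous solution: u_h(n) = A·(-6)^n.
Try particular u_p(n) = pn + q. Substituting:
  pn + q = -6(p(n-1) + q) + 3n - 3.
Matching the n-coefficient: p = -6p + 3 ⇒ p = \frac{3}{7}.
Matching constants: q = 6p - 6q - 3 ⇒ q = - \frac{3}{49}.
General: u(n) = A·(-6)^n + \frac{3 n}{7} - \frac{3}{49}.
Apply u(0) = 3: A - \frac{3}{49} = 3 ⇒ A = \frac{150}{49}.
So u(n) = \frac{150 \left(-6\right)^{n}}{49} + \frac{3 n}{7} - \frac{3}{49}.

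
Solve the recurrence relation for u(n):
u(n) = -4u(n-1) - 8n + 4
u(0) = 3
First-order linear with linear forcing.
Homogeneous solution: u_h(n) = A·(-4)^n.
Try particular u_p(n) = pn + q. Substituting:
  pn + q = -4(p(n-1) + q) - 8n + 4.
Matching the n-coefficient: p = -4p - 8 ⇒ p = - \frac{8}{5}.
Matching constants: q = 4p - 4q + 4 ⇒ q = - \frac{12}{25}.
General: u(n) = A·(-4)^n - \frac{8 n}{5} - \frac{12}{25}.
Apply u(0) = 3: A - \frac{12}{25} = 3 ⇒ A = \frac{87}{25}.
So u(n) = \frac{87 \left(-4\right)^{n}}{25} - \frac{8 n}{5} - \frac{12}{25}.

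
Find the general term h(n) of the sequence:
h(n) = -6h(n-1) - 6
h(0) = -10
First-order linear non-homogeneous.
Homogeneous solution: h_h(n) = A·(-6)^n.
Try constant particular solution h_p = K: K = -6K - 6 ⇒ K = - \frac{6}{7}.
General: h(n) = A·(-6)^n - \frac{6}{7}.
Apply h(0) = -10: A - \frac{6}{7} = -10 ⇒ A = - \frac{64}{7}.
So h(n) = - \frac{64 \left(-6\right)^{n}}{7} - \frac{6}{7}.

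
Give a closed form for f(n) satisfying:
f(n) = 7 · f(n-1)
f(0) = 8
Pure geometric recurrence with ratio 7.
By induction f(n) = f(0) · (7)^n = 8 \cdot 7^{n}.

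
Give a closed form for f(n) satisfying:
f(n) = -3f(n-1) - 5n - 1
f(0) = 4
First-order linear with linear forcing.
Homogeneous solution: f_h(n) = A·(-3)^n.
Try particular f_p(n) = pn + q. Substituting:
  pn + q = -3(p(n-1) + q) - 5n - 1.
Matching the n-coefficient: p = -3p - 5 ⇒ p = - \frac{5}{4}.
Matching constants: q = 3p - 3q - 1 ⇒ q = - \frac{19}{16}.
General: f(n) = A·(-3)^n - \frac{5 n}{4} - \frac{19}{16}.
Apply f(0) = 4: A - \frac{19}{16} = 4 ⇒ A = \frac{83}{16}.
So f(n) = \frac{83 \left(-3\right)^{n}}{16} - \frac{5 n}{4} - \frac{19}{16}.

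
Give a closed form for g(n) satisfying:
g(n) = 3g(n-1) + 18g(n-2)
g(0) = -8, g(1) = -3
Characteristic equation: x² - 3x - 18 = 0, which factors as (x - (-3))(x - (6)) = 0.
Roots r₁ = -3, r₂ = 6 (distinct).
General solution: g(n) = A·(-3)^n + B·(6)^n.
From g(0) = -8: A + B = -8.
From g(1) = -3: -3A + 6B = -3.
Solving: A = -5, B = -3.
So g(n) = - 5 \left(-3\right)^{n} - 3 \cdot 6^{n}.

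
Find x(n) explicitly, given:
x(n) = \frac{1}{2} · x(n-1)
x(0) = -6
Pure geometric recurrence with ratio \frac{1}{2}.
By induction x(n) = x(0) · (\frac{1}{2})^n = - 6 \cdot 2^{- n}.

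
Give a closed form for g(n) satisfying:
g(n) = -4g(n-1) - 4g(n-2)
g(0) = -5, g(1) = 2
Characteristic equation: x² + 4x + 4 = 0, which is (x - (-2))².
Repeated root r = -2.
General solution: g(n) = (A + Bn)·(-2)^n.
From g(0) = -5: A = -5.
From g(1) = 2: (A + B)·(-2) = 2 ⇒ B = 4.
So g(n) = \left(4 n - 5\right) \cdot (-2)^n.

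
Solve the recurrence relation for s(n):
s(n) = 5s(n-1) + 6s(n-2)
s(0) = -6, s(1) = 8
Characteristic equation: x² - 5x - 6 = 0, which factors as (x - (6))(x - (-1)) = 0.
Roots r₁ = 6, r₂ = -1 (distinct).
General solution: s(n) = A·(6)^n + B·(-1)^n.
From s(0) = -6: A + B = -6.
From s(1) = 8: 6A - B = 8.
Solving: A = \frac{2}{7}, B = - \frac{44}{7}.
So s(n) = - \frac{44 \left(-1\right)^{n}}{7} + \frac{2 \cdot 6^{n}}{7}.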